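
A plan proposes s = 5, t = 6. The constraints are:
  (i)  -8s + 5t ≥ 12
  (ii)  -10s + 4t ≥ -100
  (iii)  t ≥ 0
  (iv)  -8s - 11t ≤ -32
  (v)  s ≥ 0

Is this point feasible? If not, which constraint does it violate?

Constraint (i): -8s + 5t = -10, which is not ≥ 12. All other constraints are satisfied.

not feasible — violates (i)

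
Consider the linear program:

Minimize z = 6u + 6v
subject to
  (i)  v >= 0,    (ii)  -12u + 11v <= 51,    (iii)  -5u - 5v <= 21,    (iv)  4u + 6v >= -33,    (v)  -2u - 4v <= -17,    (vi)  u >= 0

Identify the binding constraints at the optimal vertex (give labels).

(v) and (vi)

Feasible corners and z = 6u + 6v:
  (17/2, 0) → z = 51
  (0, 51/11) → z = 306/11
  (0, 17/4) → z = 51/2
The feasible region is unbounded (it extends along (11, 12), (1, 0)), but z strictly increases along every unbounded feasible direction, so there is no improving ray and the minimum is attained at a vertex.

The minimum is at (0, 17/4). Substituting into each constraint, equality holds for (v) and (vi); the remaining constraints have slack.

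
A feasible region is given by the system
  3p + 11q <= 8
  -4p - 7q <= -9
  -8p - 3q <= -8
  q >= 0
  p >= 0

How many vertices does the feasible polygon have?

3

Pairwise boundary intersections that survive every other constraint:
  (43/23, 5/23)
  (8/3, 0)
  (9/4, 0)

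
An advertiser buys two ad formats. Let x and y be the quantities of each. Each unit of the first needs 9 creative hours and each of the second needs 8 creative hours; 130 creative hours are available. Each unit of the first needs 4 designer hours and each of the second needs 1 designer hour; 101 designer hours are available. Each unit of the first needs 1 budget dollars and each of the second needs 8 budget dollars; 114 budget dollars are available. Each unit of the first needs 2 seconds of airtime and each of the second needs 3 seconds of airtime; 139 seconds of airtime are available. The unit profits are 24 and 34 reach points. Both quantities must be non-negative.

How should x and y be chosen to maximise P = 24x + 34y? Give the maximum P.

Feasible corners and P = 24x + 34y:
  (0, 0) → P = 0
  (0, 57/4) → P = 969/2
  (130/9, 0) → P = 1040/3
  (2, 14) → P = 524

The binding constraints are 9x + 8y = 130 and x + 8y = 114.
Solving simultaneously gives x = 2, y = 14.

x = 2, y = 14, maximum P = 524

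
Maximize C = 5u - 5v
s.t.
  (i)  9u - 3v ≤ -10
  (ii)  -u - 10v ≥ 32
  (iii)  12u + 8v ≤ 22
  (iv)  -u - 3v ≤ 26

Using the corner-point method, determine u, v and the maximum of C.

Vertices and C = 5u - 5v:
  (-196/93, -278/93) → C = 410/93
  (-18/5, -112/15) → C = 58/3
  (-164/7, -6/7) → C = -790/7

u = -18/5, v = -112/15, maximum C = 58/3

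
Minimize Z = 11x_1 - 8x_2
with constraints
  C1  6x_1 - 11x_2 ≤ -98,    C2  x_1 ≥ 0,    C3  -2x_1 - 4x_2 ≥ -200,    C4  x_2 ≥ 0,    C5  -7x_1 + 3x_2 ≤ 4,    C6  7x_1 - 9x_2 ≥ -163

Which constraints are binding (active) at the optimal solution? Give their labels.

Vertices and Z = 11x_1 - 8x_2:
  (904/23, 698/23) → Z = 4360/23
  (250/59, 662/59) → Z = -2546/59
  (574/23, 863/23) → Z = -590/23
  (151/14, 53/2) → Z = -1307/14

The minimum is at (151/14, 53/2). Substituting into each constraint, equality holds for C5 and C6; the remaining constraints have slack.

C5 and C6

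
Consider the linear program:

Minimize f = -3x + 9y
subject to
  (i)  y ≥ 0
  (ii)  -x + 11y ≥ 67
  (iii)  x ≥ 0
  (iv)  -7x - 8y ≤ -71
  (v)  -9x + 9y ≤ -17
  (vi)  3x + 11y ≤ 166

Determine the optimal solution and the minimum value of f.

x = 99/4, y = 367/44, minimum f = 9/11

Feasible corners and f = -3x + 9y:
  (79/9, 62/9) → f = 107/3
  (99/4, 367/44) → f = 9/11
  (1681/126, 481/42) → f = 1324/21

The binding constraints are -x + 11y = 67 and 3x + 11y = 166.
Solving simultaneously gives x = 99/4, y = 367/44.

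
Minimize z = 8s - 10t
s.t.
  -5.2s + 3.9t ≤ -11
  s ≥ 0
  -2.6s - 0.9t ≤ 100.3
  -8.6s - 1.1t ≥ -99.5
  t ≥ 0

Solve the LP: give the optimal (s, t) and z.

s = 265/26, t = 140/13, minimum z = -340/13

Corner points and z = 8s - 10t:
  (265/26, 140/13) → z = -340/13
  (55/26, 0) → z = 220/13
  (995/86, 0) → z = 3980/43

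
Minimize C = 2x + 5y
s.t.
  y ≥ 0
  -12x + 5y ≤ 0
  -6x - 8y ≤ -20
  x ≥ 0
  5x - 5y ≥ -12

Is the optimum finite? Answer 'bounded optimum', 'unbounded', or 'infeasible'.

bounded optimum

Vertices and C = 2x + 5y:
  (10/3, 0) → C = 20/3
  (50/63, 40/21) → C = 100/9
  (12/7, 144/35) → C = 24
The feasible region has finitely many vertices and no improving ray; the minimum is 20/3 at (10/3, 0).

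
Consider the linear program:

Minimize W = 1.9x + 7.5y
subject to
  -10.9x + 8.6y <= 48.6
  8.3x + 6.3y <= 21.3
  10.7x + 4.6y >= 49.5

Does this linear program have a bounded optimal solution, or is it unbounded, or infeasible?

From the feasible point (21387/2923, -18294/2923), moving in the direction (4.6, -10.7) keeps every constraint satisfied while W decreases without bound.

unbounded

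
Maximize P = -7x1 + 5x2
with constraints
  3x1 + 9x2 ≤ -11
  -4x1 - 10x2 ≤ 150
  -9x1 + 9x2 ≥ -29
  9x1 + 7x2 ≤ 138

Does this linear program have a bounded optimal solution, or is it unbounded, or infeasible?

bounded optimum

Vertices and P = -7x1 + 5x2:
  (-620/3, 203/3) → P = 1785
  (3/2, -31/18) → P = -172/9
  (-530/63, -733/63) → P = 5/7
The feasible region has finitely many vertices and no improving ray; the maximum is 1785 at (-620/3, 203/3).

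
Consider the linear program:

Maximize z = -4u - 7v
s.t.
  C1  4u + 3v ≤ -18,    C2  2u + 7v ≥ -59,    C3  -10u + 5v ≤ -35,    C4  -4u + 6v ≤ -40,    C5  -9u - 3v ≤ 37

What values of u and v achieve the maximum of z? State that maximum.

Corner points and z = -4u - 7v:
  (51/22, -100/11) → z = 598/11
  (1/3, -58/9) → z = 394/9
  (-5/8, -33/4) → z = 241/4
  (1/4, -13/2) → z = 89/2

The binding constraints are 2u + 7v = -59 and -10u + 5v = -35.
Solving simultaneously gives u = -5/8, v = -33/4.

u = -5/8, v = -33/4, maximum z = 241/4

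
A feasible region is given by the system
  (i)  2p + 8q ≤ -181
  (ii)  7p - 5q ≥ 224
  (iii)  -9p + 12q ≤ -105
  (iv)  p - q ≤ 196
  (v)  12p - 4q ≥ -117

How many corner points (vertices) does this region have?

The feasible vertices (each the meet of two boundaries and inside every other half-plane) are:
  (887/66, -1715/66)
  (1387/10, -573/10)
  (-1481/32, -3507/32)
  (-901/8, -2469/8)

4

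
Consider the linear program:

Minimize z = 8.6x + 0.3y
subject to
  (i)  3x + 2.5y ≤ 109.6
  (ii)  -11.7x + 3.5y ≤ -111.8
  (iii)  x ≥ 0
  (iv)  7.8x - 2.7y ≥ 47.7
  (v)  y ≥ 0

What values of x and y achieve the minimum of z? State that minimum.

Feasible corners and z = 8.6x + 0.3y:
  (13262/795, 31564/1325) → z = 2993368/19875
  (548/15, 0) → z = 23564/75
  (86/9, 0) → z = 3698/45

x = 86/9, y = 0, minimum z = 3698/45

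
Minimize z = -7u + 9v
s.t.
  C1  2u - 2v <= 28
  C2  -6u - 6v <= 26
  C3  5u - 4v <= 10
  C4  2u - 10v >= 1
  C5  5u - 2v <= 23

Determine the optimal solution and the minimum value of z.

u = -22/27, v = -95/27, minimum z = -701/27

Extreme points and z = -7u + 9v:
  (-22/27, -95/27) → z = -701/27
  (-127/36, -29/36) → z = 157/9
  (16/7, 5/14) → z = -179/14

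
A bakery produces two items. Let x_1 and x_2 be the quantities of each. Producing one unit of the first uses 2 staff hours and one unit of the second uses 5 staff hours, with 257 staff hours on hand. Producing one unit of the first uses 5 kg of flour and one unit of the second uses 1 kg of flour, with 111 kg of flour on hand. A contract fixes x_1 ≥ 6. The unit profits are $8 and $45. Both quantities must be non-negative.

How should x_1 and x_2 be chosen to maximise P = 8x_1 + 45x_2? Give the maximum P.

Extreme points and P = 8x_1 + 45x_2:
  (111/5, 0) → P = 888/5
  (6, 0) → P = 48
  (298/23, 1063/23) → P = 50219/23
  (6, 49) → P = 2253

x_1 = 6, x_2 = 49, maximum P = 2253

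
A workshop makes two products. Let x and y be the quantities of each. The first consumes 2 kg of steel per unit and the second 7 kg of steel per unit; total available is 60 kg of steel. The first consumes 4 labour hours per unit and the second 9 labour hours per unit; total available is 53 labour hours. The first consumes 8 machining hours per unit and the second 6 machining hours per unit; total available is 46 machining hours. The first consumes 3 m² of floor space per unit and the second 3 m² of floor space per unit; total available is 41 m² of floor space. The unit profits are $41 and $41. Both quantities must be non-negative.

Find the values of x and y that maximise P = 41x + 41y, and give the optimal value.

x = 2, y = 5, maximum P = 287

The optimum lies where 4x + 9y = 53 and 8x + 6y = 46.
Solving simultaneously gives x = 2, y = 5.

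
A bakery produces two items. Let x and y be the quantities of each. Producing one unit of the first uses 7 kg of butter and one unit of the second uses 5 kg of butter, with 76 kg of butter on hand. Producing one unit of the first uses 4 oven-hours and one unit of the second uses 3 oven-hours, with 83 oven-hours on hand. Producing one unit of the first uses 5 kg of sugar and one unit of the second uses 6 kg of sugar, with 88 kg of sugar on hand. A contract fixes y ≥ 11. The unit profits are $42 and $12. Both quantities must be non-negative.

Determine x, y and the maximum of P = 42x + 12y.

Vertices and P = 42x + 12y:
  (0, 44/3) → P = 176
  (0, 11) → P = 132
  (16/17, 236/17) → P = 3504/17
  (3, 11) → P = 258

x = 3, y = 11, maximum P = 258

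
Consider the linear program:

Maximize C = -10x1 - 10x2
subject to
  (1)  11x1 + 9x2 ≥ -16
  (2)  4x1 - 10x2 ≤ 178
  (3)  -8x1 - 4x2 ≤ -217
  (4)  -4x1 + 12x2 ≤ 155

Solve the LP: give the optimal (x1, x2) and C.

At the optimal vertex, 4x1 - 10x2 = 178 and -8x1 - 4x2 = -217.
Solving simultaneously gives x1 = 1441/48, x2 = -139/24.

x1 = 1441/48, x2 = -139/24, maximum C = -5815/24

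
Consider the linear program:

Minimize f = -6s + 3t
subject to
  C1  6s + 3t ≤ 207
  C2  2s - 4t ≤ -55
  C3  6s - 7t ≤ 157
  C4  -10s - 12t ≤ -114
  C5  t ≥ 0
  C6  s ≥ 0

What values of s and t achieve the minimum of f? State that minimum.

Vertices and f = -6s + 3t:
  (221/10, 124/5) → f = -291/5
  (0, 69) → f = 207
  (0, 55/4) → f = 165/4

At the optimal vertex, 6s + 3t = 207 and 2s - 4t = -55.
Solving simultaneously gives s = 221/10, t = 124/5.

s = 221/10, t = 124/5, minimum f = -291/5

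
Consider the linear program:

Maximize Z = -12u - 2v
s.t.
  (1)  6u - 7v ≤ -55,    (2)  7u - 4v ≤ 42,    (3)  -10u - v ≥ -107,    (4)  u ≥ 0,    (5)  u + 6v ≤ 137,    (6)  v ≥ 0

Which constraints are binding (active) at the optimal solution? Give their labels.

Corner points and Z = -12u - 2v:
  (347/38, 298/19) → Z = -2678/19
  (0, 55/7) → Z = -110/7
  (505/59, 1263/59) → Z = -8586/59
  (0, 137/6) → Z = -137/3

The maximum is at (0, 55/7). Substituting into each constraint, equality holds for (1) and (4); the remaining constraints have slack.

(1) and (4)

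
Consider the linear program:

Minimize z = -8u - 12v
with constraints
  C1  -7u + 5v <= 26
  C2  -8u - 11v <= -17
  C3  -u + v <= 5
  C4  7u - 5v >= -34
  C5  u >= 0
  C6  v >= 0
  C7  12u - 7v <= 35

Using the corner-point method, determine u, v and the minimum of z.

u = 14, v = 19, minimum z = -340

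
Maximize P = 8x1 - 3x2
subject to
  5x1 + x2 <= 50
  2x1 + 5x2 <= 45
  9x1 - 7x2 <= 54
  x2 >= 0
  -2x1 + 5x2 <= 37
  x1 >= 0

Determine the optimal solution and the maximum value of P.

Vertices and P = 8x1 - 3x2:
  (205/23, 125/23) → P = 55
  (101/11, 45/11) → P = 673/11
  (2, 41/5) → P = -43/5
  (6, 0) → P = 48
  (0, 0) → P = 0
  (0, 37/5) → P = -111/5

x1 = 101/11, x2 = 45/11, maximum P = 673/11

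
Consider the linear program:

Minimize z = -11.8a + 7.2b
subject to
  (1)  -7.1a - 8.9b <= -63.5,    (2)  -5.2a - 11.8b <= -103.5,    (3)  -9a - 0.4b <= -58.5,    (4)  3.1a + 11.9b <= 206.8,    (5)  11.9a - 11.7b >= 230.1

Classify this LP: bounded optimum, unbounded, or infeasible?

unbounded

From the feasible point (392613/20126, 3513/20126), moving in the direction (11.8, -5.2) keeps every constraint satisfied while z decreases without bound.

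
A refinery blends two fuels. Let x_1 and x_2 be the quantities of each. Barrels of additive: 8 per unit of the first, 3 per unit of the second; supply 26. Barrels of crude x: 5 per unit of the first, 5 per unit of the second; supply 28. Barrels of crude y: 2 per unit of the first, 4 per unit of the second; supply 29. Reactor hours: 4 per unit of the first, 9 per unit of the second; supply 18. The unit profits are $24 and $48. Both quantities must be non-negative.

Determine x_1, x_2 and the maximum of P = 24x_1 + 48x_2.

x_1 = 3, x_2 = 2/3, maximum P = 104

Corner points and P = 24x_1 + 48x_2:
  (0, 0) → P = 0
  (0, 2) → P = 96
  (13/4, 0) → P = 78
  (3, 2/3) → P = 104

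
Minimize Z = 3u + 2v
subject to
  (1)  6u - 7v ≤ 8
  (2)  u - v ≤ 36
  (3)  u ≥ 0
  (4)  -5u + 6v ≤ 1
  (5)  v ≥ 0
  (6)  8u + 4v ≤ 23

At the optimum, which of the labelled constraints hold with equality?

(3) and (5)

Corner points and Z = 3u + 2v:
  (4/3, 0) → Z = 4
  (193/80, 37/40) → Z = 727/80
  (0, 1/6) → Z = 1/3
  (0, 0) → Z = 0
  (67/34, 123/68) → Z = 162/17

The minimum is at (0, 0). Substituting into each constraint, equality holds for (3) and (5); the remaining constraints have slack.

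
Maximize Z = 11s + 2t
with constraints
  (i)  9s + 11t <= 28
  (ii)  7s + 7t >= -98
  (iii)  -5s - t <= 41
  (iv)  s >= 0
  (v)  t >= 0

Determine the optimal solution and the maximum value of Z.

Feasible corners and Z = 11s + 2t:
  (0, 28/11) → Z = 56/11
  (28/9, 0) → Z = 308/9
  (0, 0) → Z = 0

At the optimal vertex, 9s + 11t = 28 and t = 0.
Solving simultaneously gives s = 28/9, t = 0.

s = 28/9, t = 0, maximum Z = 308/9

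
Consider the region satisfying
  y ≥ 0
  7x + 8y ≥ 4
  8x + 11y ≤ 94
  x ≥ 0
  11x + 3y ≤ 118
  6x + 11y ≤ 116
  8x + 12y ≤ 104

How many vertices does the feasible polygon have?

5

Intersecting each pair of boundary lines and keeping only the points that satisfy every inequality leaves:
  (4/7, 0)
  (118/11, 0)
  (0, 1/2)
  (0, 94/11)
  (1016/97, 90/97)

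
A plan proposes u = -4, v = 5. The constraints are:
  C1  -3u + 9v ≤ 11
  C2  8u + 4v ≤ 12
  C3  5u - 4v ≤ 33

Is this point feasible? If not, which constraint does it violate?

Constraint C1: -3u + 9v = 57, which is not ≤ 11. All other constraints are satisfied.

not feasible — violates C1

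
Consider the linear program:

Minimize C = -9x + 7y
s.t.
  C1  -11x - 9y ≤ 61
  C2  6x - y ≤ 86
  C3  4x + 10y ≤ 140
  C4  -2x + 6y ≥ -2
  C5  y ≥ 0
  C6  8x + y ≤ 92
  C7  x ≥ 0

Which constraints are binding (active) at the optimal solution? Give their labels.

Vertices and C = -9x + 7y:
  (195/19, 188/19) → C = -439/19
  (0, 14) → C = 98
  (1, 0) → C = -9
  (277/25, 84/25) → C = -381/5
  (0, 0) → C = 0

The minimum is at (277/25, 84/25). Substituting into each constraint, equality holds for C4 and C6; the remaining constraints have slack.

C4 and C6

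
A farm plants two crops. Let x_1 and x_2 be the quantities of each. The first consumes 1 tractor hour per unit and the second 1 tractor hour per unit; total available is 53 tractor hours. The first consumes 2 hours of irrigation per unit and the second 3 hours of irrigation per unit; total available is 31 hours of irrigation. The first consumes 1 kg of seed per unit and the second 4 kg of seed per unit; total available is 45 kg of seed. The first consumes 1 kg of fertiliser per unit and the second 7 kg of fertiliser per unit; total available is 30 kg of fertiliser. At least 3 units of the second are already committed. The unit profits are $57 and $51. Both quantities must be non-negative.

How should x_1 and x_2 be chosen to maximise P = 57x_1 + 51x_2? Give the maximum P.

Corner points and P = 57x_1 + 51x_2:
  (0, 30/7) → P = 1530/7
  (0, 3) → P = 153
  (9, 3) → P = 666

At the optimal vertex, x_1 + 7x_2 = 30 and x_2 = 3.
Solving simultaneously gives x_1 = 9, x_2 = 3.

x_1 = 9, x_2 = 3, maximum P = 666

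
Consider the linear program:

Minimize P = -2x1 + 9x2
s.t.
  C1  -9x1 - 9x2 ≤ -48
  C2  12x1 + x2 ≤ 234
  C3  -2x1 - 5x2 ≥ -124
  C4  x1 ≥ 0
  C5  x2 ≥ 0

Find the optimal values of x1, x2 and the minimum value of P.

The binding constraints are 12x1 + x2 = 234 and x2 = 0.
Solving simultaneously gives x1 = 39/2, x2 = 0.

x1 = 39/2, x2 = 0, minimum P = -39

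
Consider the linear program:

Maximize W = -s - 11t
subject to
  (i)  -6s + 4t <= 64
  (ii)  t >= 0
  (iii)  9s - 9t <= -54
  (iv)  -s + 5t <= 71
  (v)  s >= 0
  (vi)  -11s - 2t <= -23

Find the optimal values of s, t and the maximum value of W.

s = 11/13, t = 89/13, maximum W = -990/13

Feasible corners and W = -s - 11t:
  (41/4, 65/4) → W = -189
  (11/13, 89/13) → W = -990/13
  (0, 71/5) → W = -781/5
  (0, 23/2) → W = -253/2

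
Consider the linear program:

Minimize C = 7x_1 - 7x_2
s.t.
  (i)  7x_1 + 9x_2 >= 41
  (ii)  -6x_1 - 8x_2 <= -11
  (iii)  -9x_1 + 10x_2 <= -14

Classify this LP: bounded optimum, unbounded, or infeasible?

Vertices and C = 7x_1 - 7x_2:
  (229/2, -169/2) → C = 1393
  (536/151, 271/151) → C = 1855/151
The feasible region has finitely many vertices and no improving ray; the minimum is 1855/151 at (536/151, 271/151).

bounded optimum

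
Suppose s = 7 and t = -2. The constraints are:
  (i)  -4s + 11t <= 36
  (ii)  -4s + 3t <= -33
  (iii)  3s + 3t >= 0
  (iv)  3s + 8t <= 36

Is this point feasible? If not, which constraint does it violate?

feasible

(i): -50 ≤ 36 ✓
(ii): -34 ≤ -33 ✓
(iii): 15 ≥ 0 ✓
(iv): 5 ≤ 36 ✓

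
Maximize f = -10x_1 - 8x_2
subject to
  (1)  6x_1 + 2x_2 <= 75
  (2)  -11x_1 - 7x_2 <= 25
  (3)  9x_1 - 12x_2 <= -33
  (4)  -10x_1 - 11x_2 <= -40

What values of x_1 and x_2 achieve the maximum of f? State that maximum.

Extreme points and f = -10x_1 - 8x_2:
  (139/15, 97/10) → f = -2554/15
  (-185/17, 230/17) → f = 10/17
  (39/73, 230/73) → f = -2230/73
The feasible region is unbounded (it extends along (-7, 11), (-1, 3)), but f strictly decreases along every unbounded feasible direction, so there is no improving ray and the maximum is attained at a vertex.

The optimum lies where -11x_1 - 7x_2 = 25 and -10x_1 - 11x_2 = -40.
Solving simultaneously gives x_1 = -185/17, x_2 = 230/17.

x_1 = -185/17, x_2 = 230/17, maximum f = 10/17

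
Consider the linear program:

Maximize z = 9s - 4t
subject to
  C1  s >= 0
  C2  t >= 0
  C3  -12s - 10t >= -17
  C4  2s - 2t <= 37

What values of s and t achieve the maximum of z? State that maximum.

Vertices and z = 9s - 4t:
  (0, 0) → z = 0
  (0, 17/10) → z = -34/5
  (17/12, 0) → z = 51/4

s = 17/12, t = 0, maximum z = 51/4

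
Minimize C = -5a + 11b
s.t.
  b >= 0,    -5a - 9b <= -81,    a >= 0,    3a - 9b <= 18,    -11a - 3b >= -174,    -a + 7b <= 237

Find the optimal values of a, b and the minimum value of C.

Extreme points and C = -5a + 11b:
  (0, 9) → C = 99
  (99/8, 17/8) → C = -77/2
  (0, 237/7) → C = 2607/7
  (15, 3) → C = -42
  (507/80, 2781/80) → C = 3507/10

At the optimal vertex, 3a - 9b = 18 and -11a - 3b = -174.
Solving simultaneously gives a = 15, b = 3.

a = 15, b = 3, minimum C = -42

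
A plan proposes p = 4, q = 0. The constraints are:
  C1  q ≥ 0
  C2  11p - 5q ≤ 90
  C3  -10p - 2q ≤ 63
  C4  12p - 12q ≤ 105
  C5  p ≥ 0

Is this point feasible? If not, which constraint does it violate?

feasible

C1: 0 ≥ 0 ✓
C2: 44 ≤ 90 ✓
C3: -40 ≤ 63 ✓
C4: 48 ≤ 105 ✓
C5: 4 ≥ 0 ✓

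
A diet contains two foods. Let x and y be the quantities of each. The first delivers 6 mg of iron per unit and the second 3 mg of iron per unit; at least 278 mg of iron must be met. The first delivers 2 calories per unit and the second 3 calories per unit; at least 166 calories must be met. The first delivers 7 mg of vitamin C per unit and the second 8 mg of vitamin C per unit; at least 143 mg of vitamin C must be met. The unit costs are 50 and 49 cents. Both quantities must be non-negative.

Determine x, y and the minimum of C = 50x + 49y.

x = 28, y = 110/3, minimum C = 9590/3

Extreme points and C = 50x + 49y:
  (0, 278/3) → C = 13622/3
  (83, 0) → C = 4150
  (28, 110/3) → C = 9590/3
The feasible region is unbounded (it extends along (0, 1), (1, 0)), but C strictly increases along every unbounded feasible direction, so there is no improving ray and the minimum is attained at a vertex.

The optimum lies where 6x + 3y = 278 and 2x + 3y = 166.
Solving simultaneously gives x = 28, y = 110/3.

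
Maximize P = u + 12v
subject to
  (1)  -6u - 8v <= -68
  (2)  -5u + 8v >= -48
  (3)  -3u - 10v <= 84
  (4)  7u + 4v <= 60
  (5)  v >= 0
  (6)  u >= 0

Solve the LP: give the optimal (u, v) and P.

u = 0, v = 15, maximum P = 180

Corner points and P = u + 12v:
  (13/2, 29/8) → P = 50
  (0, 17/2) → P = 102
  (0, 15) → P = 180

The binding constraints are 7u + 4v = 60 and u = 0.
Solving simultaneously gives u = 0, v = 15.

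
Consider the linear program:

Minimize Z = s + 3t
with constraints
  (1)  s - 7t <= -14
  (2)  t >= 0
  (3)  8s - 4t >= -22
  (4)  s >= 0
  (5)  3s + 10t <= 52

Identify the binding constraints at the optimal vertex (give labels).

Vertices and Z = s + 3t:
  (0, 2) → Z = 6
  (224/31, 94/31) → Z = 506/31
  (0, 26/5) → Z = 78/5

The minimum is at (0, 2). Substituting into each constraint, equality holds for (1) and (4); the remaining constraints have slack.

(1) and (4)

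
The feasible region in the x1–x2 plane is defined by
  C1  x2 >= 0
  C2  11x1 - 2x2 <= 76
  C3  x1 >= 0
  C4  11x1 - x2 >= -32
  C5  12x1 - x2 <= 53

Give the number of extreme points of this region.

Of the 10 pairwise boundary intersections, those satisfying every inequality are:
  (0, 0)
  (53/12, 0)
  (0, 32)
  (85, 967)

4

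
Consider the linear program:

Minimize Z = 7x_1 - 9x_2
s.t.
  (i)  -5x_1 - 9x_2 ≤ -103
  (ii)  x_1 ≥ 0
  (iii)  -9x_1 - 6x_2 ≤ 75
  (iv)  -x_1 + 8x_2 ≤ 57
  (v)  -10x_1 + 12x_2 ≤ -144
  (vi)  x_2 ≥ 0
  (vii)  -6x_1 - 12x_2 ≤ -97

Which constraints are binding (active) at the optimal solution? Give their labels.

Vertices and Z = 7x_1 - 9x_2:
  (422/25, 31/15) → Z = 2489/25
  (103/5, 0) → Z = 721/5
  (27, 21/2) → Z = 189/2
The feasible region is unbounded (it extends along (8, 1), (1, 0)), but Z strictly increases along every unbounded feasible direction, so there is no improving ray and the minimum is attained at a vertex.

The minimum is at (27, 21/2). Substituting into each constraint, equality holds for (iv) and (v); the remaining constraints have slack.

(iv) and (v)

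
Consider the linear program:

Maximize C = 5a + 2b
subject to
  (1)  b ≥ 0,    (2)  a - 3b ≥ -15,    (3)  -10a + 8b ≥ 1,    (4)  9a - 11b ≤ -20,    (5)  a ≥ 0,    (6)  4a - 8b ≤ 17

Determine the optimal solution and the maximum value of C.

a = 117/22, b = 149/22, maximum C = 883/22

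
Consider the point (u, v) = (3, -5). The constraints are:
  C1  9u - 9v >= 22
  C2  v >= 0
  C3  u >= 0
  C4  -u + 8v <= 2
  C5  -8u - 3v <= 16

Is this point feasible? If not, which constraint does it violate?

Constraint C2: v = -5, which is not ≥ 0. All other constraints are satisfied.

not feasible — violates C2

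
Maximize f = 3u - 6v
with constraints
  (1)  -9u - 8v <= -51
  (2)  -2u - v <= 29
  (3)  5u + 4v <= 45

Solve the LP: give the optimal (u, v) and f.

u = 39, v = -75/2, maximum f = 342

Feasible corners and f = 3u - 6v:
  (-283/7, 363/7) → f = -3027/7
  (39, -75/2) → f = 342
  (-161/3, 235/3) → f = -631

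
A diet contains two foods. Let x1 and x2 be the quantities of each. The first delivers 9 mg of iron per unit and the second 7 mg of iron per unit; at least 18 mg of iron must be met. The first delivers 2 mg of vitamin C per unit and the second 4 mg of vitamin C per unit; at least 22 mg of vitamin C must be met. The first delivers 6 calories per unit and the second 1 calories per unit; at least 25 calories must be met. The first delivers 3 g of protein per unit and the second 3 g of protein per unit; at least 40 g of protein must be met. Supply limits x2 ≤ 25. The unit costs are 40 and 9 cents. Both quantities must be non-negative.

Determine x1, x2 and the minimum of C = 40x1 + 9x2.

x1 = 7/3, x2 = 11, minimum C = 577/3

Vertices and C = 40x1 + 9x2:
  (0, 25) → C = 225
  (40/3, 0) → C = 1600/3
  (7/3, 11) → C = 577/3
The feasible region is unbounded (it extends along (1, 0)), but C strictly increases along every unbounded feasible direction, so there is no improving ray and the minimum is attained at a vertex.

The optimum lies where 6x1 + x2 = 25 and 3x1 + 3x2 = 40.
Solving simultaneously gives x1 = 7/3, x2 = 11.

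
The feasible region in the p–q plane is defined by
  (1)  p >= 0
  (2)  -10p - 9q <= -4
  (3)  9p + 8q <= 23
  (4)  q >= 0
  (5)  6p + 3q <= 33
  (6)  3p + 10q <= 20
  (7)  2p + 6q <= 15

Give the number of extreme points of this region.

Of the 21 pairwise boundary intersections, those satisfying every inequality are:
  (0, 4/9)
  (0, 2)
  (2/5, 0)
  (23/9, 0)
  (35/33, 37/22)

5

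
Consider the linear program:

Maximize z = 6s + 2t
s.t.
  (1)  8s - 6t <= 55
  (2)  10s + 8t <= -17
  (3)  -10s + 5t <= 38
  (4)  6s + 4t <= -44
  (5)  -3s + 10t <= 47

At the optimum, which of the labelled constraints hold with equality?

Vertices and z = 6s + 2t:
  (-503/20, -427/10) → z = -2363/10
  (-11/17, -341/34) → z = -407/17
  (-186/35, -106/35) → z = -1328/35

The maximum is at (-11/17, -341/34). Substituting into each constraint, equality holds for (1) and (4); the remaining constraints have slack.

(1) and (4)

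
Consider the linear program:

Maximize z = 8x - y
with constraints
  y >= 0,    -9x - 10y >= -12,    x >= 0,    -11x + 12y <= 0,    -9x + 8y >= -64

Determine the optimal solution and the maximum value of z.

Extreme points and z = 8x - y:
  (4/3, 0) → z = 32/3
  (0, 0) → z = 0
  (72/109, 66/109) → z = 510/109

x = 4/3, y = 0, maximum z = 32/3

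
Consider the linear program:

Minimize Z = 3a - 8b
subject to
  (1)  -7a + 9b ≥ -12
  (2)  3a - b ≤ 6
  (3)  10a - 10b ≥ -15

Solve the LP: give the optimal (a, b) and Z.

a = 15/4, b = 21/4, minimum Z = -123/4

Extreme points and Z = 3a - 8b:
  (21/10, 3/10) → Z = 39/10
  (-51/4, -45/4) → Z = 207/4
  (15/4, 21/4) → Z = -123/4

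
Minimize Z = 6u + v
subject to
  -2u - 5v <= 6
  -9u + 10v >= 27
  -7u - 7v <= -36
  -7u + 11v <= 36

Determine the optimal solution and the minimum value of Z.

Extreme points and Z = 6u + v:
  (9/7, 27/7) → Z = 81/7
  (63/29, 135/29) → Z = 513/29
  (8/7, 4) → Z = 76/7

The binding constraints are -7u - 7v = -36 and -7u + 11v = 36.
Solving simultaneously gives u = 8/7, v = 4.

u = 8/7, v = 4, minimum Z = 76/7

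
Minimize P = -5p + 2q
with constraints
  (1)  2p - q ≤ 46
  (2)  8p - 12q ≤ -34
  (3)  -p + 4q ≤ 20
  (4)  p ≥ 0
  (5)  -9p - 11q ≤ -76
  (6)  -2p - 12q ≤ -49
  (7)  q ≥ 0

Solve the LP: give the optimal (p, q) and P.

At the optimal vertex, 8p - 12q = -34 and -p + 4q = 20.
Solving simultaneously gives p = 26/5, q = 63/10.

p = 26/5, q = 63/10, minimum P = -67/5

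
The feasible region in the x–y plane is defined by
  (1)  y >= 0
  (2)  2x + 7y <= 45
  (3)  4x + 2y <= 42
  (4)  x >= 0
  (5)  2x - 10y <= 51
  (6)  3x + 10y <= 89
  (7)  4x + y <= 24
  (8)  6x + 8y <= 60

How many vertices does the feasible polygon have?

5

Intersecting each pair of boundary lines and keeping only the points that satisfy every inequality leaves:
  (0, 0)
  (6, 0)
  (0, 45/7)
  (30/13, 75/13)
  (66/13, 48/13)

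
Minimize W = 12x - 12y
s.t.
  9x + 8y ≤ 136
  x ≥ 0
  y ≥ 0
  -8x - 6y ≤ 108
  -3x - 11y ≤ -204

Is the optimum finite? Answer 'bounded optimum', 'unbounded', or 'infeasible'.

infeasible

The boundaries 9x + 8y = 136 and x = 0 meet at (0, 17), but that point violates -3x - 11y ≤ -204. Every candidate vertex is excluded by some other constraint, so the feasible region is empty.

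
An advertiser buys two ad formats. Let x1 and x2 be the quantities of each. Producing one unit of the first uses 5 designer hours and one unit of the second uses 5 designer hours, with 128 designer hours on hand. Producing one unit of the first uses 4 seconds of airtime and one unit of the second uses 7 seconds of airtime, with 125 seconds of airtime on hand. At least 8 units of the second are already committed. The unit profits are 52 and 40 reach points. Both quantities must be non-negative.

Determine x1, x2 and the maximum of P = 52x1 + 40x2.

Corner points and P = 52x1 + 40x2:
  (0, 125/7) → P = 5000/7
  (0, 8) → P = 320
  (69/4, 8) → P = 1217

x1 = 69/4, x2 = 8, maximum P = 1217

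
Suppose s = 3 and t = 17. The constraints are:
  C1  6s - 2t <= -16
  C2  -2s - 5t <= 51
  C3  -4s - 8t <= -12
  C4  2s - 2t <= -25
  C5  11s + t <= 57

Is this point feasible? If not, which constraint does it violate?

C1: -16 ≤ -16 ✓
C2: -91 ≤ 51 ✓
C3: -148 ≤ -12 ✓
C4: -28 ≤ -25 ✓
C5: 50 ≤ 57 ✓

feasible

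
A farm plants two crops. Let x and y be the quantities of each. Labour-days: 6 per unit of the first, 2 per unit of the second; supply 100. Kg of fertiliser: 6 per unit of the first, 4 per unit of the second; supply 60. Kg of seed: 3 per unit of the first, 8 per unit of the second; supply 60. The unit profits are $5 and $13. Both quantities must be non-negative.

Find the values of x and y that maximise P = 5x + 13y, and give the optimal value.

Vertices and P = 5x + 13y:
  (0, 0) → P = 0
  (0, 15/2) → P = 195/2
  (10, 0) → P = 50
  (20/3, 5) → P = 295/3

The optimum lies where 6x + 4y = 60 and 3x + 8y = 60.
Solving simultaneously gives x = 20/3, y = 5.

x = 20/3, y = 5, maximum P = 295/3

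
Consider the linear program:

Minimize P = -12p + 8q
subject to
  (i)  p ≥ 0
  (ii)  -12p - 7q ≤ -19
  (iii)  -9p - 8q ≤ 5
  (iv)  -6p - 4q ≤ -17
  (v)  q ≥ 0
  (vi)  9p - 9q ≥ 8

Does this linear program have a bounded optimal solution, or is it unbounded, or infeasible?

From the feasible point (17/6, 0), moving in the direction (9, 9) keeps every constraint satisfied while P decreases without bound.

unbounded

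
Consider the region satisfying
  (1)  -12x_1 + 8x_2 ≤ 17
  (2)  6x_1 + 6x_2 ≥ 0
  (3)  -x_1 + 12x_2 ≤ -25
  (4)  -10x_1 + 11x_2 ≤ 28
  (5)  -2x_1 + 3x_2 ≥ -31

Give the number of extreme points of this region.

Pairwise boundary intersections that survive every other constraint:
  (25/13, -25/13)
  (31/5, -31/5)
  (99/7, -19/21)

3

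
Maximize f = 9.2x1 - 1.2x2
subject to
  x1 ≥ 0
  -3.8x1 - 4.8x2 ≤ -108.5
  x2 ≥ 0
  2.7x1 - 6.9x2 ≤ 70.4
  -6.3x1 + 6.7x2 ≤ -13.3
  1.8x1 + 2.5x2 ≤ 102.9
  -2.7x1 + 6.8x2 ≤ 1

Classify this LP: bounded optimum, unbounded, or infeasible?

bounded optimum

Extreme points and f = 9.2x1 - 1.2x2:
  (36219/1306, 2543/3918) → f = 830494/3265
  (3665/194, 5935/776) → f = 63875/388
  (88601/1917, 1679/213) → f = 796996/1917
  (69722/1899, 3107/211) → f = 3039434/9495
The feasible region has finitely many vertices and no improving ray; the maximum is 796996/1917 at (88601/1917, 1679/213).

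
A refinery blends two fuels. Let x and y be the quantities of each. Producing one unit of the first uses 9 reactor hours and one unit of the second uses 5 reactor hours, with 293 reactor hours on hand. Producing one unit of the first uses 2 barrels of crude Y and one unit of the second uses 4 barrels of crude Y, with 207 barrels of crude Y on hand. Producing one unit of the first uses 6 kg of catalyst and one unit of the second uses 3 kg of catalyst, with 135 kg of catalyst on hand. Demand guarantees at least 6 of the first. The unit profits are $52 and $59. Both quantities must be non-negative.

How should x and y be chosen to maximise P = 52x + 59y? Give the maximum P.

Extreme points and P = 52x + 59y:
  (45/2, 0) → P = 1170
  (6, 0) → P = 312
  (6, 33) → P = 2259

The optimum lies where 6x + 3y = 135 and x = 6.
Solving simultaneously gives x = 6, y = 33.

x = 6, y = 33, maximum P = 2259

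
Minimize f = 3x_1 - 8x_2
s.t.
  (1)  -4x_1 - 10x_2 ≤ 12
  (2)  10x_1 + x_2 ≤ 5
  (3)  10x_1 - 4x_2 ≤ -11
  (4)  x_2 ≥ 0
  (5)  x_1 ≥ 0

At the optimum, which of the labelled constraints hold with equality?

Corner points and f = 3x_1 - 8x_2:
  (9/50, 16/5) → f = -1253/50
  (0, 5) → f = -40
  (0, 11/4) → f = -22

The minimum is at (0, 5). Substituting into each constraint, equality holds for (2) and (5); the remaining constraints have slack.

(2) and (5)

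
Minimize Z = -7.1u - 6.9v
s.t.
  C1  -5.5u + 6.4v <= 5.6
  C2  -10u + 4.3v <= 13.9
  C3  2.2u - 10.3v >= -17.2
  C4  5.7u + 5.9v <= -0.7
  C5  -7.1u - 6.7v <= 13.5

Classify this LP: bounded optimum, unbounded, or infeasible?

unbounded

From the feasible point (-3752/6893, 2807/6893), moving in the direction (5.9, -5.7) keeps every constraint satisfied while Z decreases without bound.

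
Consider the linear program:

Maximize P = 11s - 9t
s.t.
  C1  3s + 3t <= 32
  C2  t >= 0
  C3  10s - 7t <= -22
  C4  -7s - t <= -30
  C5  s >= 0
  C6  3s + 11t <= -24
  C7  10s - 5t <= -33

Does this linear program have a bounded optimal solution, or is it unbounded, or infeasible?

The boundaries 3s + 11t = -24 and 10s - 5t = -33 meet at (-483/125, -141/125), but that point violates t ≥ 0. Every candidate vertex is excluded by some other constraint, so the feasible region is empty.

infeasible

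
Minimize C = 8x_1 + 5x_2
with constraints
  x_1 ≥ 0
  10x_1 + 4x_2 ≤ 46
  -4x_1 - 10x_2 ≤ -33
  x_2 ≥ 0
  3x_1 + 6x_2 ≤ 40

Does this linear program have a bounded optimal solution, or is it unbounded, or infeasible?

Corner points and C = 8x_1 + 5x_2:
  (0, 33/10) → C = 33/2
  (0, 20/3) → C = 100/3
  (82/21, 73/42) → C = 559/14
  (29/12, 131/24) → C = 373/8
The feasible region has finitely many vertices and no improving ray; the minimum is 33/2 at (0, 33/10).

bounded optimum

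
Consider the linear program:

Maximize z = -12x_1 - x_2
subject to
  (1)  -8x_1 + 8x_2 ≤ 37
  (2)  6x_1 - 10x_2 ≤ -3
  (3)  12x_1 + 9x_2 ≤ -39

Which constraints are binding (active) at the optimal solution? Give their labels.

Corner points and z = -12x_1 - x_2:
  (-173/16, -99/16) → z = 2175/16
  (-215/56, 11/14) → z = 317/7
  (-139/58, -33/29) → z = 867/29

The maximum is at (-173/16, -99/16). Substituting into each constraint, equality holds for (1) and (2); the remaining constraints have slack.

(1) and (2)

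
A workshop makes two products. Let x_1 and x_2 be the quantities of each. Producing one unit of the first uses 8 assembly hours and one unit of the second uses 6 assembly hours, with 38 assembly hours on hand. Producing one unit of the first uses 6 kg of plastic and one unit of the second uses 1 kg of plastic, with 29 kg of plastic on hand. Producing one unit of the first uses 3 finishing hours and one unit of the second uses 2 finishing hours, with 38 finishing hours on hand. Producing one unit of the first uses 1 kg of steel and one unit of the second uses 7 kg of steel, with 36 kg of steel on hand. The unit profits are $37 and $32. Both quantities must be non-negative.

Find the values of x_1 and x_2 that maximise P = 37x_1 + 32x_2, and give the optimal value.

Vertices and P = 37x_1 + 32x_2:
  (0, 0) → P = 0
  (0, 36/7) → P = 1152/7
  (19/4, 0) → P = 703/4
  (1, 5) → P = 197

At the optimal vertex, 8x_1 + 6x_2 = 38 and x_1 + 7x_2 = 36.
Solving simultaneously gives x_1 = 1, x_2 = 5.

x_1 = 1, x_2 = 5, maximum P = 197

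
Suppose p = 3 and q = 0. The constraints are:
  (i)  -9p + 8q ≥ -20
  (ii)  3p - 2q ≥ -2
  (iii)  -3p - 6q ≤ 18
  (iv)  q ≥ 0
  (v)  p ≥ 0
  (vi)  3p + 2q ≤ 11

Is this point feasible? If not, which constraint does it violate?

not feasible — violates (i)

Constraint (i): -9p + 8q = -27, which is not ≥ -20. All other constraints are satisfied.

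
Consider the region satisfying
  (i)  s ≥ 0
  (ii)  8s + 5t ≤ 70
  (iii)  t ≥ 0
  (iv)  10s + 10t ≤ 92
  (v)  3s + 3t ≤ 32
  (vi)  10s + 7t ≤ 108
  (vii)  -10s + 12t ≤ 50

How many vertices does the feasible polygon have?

5

Of the 20 pairwise boundary intersections, those satisfying every inequality are:
  (0, 0)
  (0, 25/6)
  (35/4, 0)
  (8, 6/5)
  (151/55, 71/11)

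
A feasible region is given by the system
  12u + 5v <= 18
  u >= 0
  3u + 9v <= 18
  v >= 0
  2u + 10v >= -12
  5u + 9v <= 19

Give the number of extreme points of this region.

5

The feasible vertices (each the meet of two boundaries and inside every other half-plane) are:
  (3/2, 0)
  (67/83, 138/83)
  (0, 2)
  (0, 0)
  (1/2, 11/6)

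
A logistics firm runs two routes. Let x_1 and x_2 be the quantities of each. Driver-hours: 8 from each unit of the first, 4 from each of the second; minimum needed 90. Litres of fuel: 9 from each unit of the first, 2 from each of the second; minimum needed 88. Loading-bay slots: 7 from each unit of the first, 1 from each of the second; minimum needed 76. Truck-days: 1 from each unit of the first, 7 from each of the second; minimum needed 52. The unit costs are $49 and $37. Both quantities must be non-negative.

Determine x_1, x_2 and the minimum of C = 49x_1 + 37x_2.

Feasible corners and C = 49x_1 + 37x_2:
  (0, 76) → C = 2812
  (52, 0) → C = 2548
  (10, 6) → C = 712
The feasible region is unbounded (it extends along (0, 1), (1, 0)), but C strictly increases along every unbounded feasible direction, so there is no improving ray and the minimum is attained at a vertex.

x_1 = 10, x_2 = 6, minimum C = 712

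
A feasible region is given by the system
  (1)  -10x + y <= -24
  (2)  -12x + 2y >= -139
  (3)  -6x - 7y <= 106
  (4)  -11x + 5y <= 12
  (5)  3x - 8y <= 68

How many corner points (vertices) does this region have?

Intersecting each pair of boundary lines and keeping only the points that satisfy every inequality leaves:
  (44/13, 128/13)
  (124/77, -608/77)
  (719/38, 1673/38)
  (488/45, -133/30)

4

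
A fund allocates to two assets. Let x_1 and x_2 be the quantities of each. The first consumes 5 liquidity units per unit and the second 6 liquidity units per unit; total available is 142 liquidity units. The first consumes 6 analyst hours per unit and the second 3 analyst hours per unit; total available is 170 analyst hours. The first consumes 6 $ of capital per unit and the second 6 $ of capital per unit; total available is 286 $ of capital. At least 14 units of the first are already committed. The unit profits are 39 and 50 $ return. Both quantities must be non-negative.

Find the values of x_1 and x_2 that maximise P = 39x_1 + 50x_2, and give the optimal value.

Vertices and P = 39x_1 + 50x_2:
  (85/3, 0) → P = 1105
  (14, 0) → P = 546
  (198/7, 2/21) → P = 23266/21
  (14, 12) → P = 1146

x_1 = 14, x_2 = 12, maximum P = 1146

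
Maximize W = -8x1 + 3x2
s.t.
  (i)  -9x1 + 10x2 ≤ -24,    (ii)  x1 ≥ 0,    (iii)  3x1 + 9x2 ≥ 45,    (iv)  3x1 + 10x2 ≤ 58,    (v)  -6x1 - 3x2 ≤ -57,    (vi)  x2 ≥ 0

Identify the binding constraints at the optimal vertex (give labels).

Feasible corners and W = -8x1 + 3x2:
  (42/5, 11/5) → W = -303/5
  (15, 0) → W = -120
  (132/17, 59/17) → W = -879/17
  (58/3, 0) → W = -464/3

The maximum is at (132/17, 59/17). Substituting into each constraint, equality holds for (iv) and (v); the remaining constraints have slack.

(iv) and (v)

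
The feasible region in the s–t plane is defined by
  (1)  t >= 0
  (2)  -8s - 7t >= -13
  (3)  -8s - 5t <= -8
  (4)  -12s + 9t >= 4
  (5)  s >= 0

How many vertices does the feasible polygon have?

4

The feasible vertices (each the meet of two boundaries and inside every other half-plane) are:
  (89/156, 47/39)
  (0, 13/7)
  (13/33, 32/33)
  (0, 8/5)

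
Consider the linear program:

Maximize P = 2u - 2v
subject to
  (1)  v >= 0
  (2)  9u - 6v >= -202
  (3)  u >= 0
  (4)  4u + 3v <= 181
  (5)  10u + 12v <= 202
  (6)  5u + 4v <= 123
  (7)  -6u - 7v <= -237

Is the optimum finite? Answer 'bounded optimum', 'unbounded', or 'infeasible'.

The boundaries v = 0 and u = 0 meet at (0, 0), but that point violates -6u - 7v ≤ -237. Every candidate vertex is excluded by some other constraint, so the feasible region is empty.

infeasible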